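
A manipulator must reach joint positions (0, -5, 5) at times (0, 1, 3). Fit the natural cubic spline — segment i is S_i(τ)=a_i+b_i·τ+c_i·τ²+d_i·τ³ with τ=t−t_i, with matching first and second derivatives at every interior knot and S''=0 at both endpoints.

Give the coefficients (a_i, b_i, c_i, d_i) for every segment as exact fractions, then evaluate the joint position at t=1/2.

Δ: Δ0=-5, Δ1=5
row 1: diag=6, rhs=60; c'=1/3, d'=10
back: M1=10
M: M0=0, M1=10, M2=0
seg 0: a=0, c=M0/2=0, d=(M1−M0)/(6·1)=5/3, b=Δ0−h0·(2M0+M1)/6=-20/3
seg 1: a=-5, c=M1/2=5, d=(M2−M1)/(6·2)=-5/6, b=Δ1−h1·(2M1+M2)/6=-5/3
t_q=1/2 → seg 0, τ=1/2; S=0+-20/3·τ+0·τ²+5/3·τ³=-25/8

  seg 0: a=0 b=-20/3 c=0 d=5/3
  seg 1: a=-5 b=-5/3 c=5 d=-5/6
S(1/2) = -25/8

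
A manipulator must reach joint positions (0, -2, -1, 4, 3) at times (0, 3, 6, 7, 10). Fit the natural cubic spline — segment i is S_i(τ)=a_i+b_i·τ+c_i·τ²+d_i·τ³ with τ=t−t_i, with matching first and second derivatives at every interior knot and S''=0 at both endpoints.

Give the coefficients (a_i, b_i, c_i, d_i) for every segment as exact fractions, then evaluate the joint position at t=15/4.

Δ: Δ0=-2/3, Δ1=1/3, Δ2=5, Δ3=-1/3
row 1: diag=12, rhs=6; c'=1/4, d'=1/2
row 2: denom=8−3·1/4=29/4; d'=(28−3·1/2)/(29/4)=106/29
row 3: denom=8−1·4/29=228/29; d'=(-32−1·106/29)/(228/29)=-517/114
back: M3=-517/114
back: M2=106/29−4/29·-517/114=244/57
back: M1=1/2−1/4·244/57=-65/114
M: M0=0, M1=-65/114, M2=244/57, M3=-517/114, M4=0
seg 0: a=0, c=M0/2=0, d=(M1−M0)/(6·3)=-65/2052, b=Δ0−h0·(2M0+M1)/6=-29/76
seg 1: a=-2, c=M1/2=-65/228, d=(M2−M1)/(6·3)=553/2052, b=Δ1−h1·(2M1+M2)/6=-47/38
seg 2: a=-1, c=M2/2=122/57, d=(M3−M2)/(6·1)=-335/228, b=Δ2−h2·(2M2+M3)/6=329/76
seg 3: a=4, c=M3/2=-517/228, d=(M4−M3)/(6·3)=517/2052, b=Δ3−h3·(2M3+M4)/6=479/114
t_q=15/4 → seg 1, τ=3/4; S=-2+-47/38·τ+-65/228·τ²+553/2052·τ³=-14467/4864

  seg 0: a=0 b=-29/76 c=0 d=-65/2052
  seg 1: a=-2 b=-47/38 c=-65/228 d=553/2052
  seg 2: a=-1 b=329/76 c=122/57 d=-335/228
  seg 3: a=4 b=479/114 c=-517/228 d=517/2052
S(15/4) = -14467/4864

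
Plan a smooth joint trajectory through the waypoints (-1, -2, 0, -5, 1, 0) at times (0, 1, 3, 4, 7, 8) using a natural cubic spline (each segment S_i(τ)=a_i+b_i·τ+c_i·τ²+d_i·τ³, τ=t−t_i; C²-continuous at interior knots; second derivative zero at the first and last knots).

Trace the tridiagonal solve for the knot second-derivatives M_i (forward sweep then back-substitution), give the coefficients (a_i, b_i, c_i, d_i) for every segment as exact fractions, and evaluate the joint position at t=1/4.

  seg 0: a=-1 b=-1573/856 c=0 d=717/856
  seg 1: a=-2 b=289/428 c=2151/856 d=-503/428
  seg 2: a=0 b=-1445/428 c=-3885/856 d=2495/856
  seg 3: a=-5 b=-3175/856 c=450/107 d=-657/856
  seg 4: a=1 b=343/428 c=-2313/856 d=771/856
S(1/4) = -79235/54784

Δ: Δ0=-1, Δ1=1, Δ2=-5, Δ3=2, Δ4=-1
row 1: diag=6, rhs=12; c'=1/3, d'=2
row 2: denom=6−2·1/3=16/3; d'=(-36−2·2)/(16/3)=-15/2
row 3: denom=8−1·3/16=125/16; d'=(42−1·-15/2)/(125/16)=792/125
row 4: denom=8−3·48/125=856/125; d'=(-18−3·792/125)/(856/125)=-2313/428
back: M4=-2313/428
back: M3=792/125−48/125·-2313/428=900/107
back: M2=-15/2−3/16·900/107=-3885/428
back: M1=2−1/3·-3885/428=2151/428
M: M0=0, M1=2151/428, M2=-3885/428, M3=900/107, M4=-2313/428, M5=0
seg 0: a=-1, c=M0/2=0, d=(M1−M0)/(6·1)=717/856, b=Δ0−h0·(2M0+M1)/6=-1573/856
seg 1: a=-2, c=M1/2=2151/856, d=(M2−M1)/(6·2)=-503/428, b=Δ1−h1·(2M1+M2)/6=289/428
seg 2: a=0, c=M2/2=-3885/856, d=(M3−M2)/(6·1)=2495/856, b=Δ2−h2·(2M2+M3)/6=-1445/428
seg 3: a=-5, c=M3/2=450/107, d=(M4−M3)/(6·3)=-657/856, b=Δ3−h3·(2M3+M4)/6=-3175/856
seg 4: a=1, c=M4/2=-2313/856, d=(M5−M4)/(6·1)=771/856, b=Δ4−h4·(2M4+M5)/6=343/428
t_q=1/4 → seg 0, τ=1/4; S=-1+-1573/856·τ+0·τ²+717/856·τ³=-79235/54784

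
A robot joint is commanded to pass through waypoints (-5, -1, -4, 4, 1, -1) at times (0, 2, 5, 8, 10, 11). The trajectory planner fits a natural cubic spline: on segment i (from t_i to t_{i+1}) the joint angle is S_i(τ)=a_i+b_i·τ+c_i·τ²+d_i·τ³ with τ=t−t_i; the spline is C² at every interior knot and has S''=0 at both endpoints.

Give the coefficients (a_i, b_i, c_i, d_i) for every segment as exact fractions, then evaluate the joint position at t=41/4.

Δ: Δ0=2, Δ1=-1, Δ2=8/3, Δ3=-3/2, Δ4=-2
row 1: diag=10, rhs=-18; c'=3/10, d'=-9/5
row 2: denom=12−3·3/10=111/10; d'=(22−3·-9/5)/(111/10)=274/111
row 3: denom=10−3·10/37=340/37; d'=(-25−3·274/111)/(340/37)=-1199/340
row 4: denom=6−2·37/170=473/85; d'=(-3−2·-1199/340)/(473/85)=689/946
back: M4=689/946
back: M3=-1199/340−37/170·689/946=-1743/473
back: M2=274/111−10/37·-1743/473=4916/1419
back: M1=-9/5−3/10·4916/1419=-1343/473
M: M0=0, M1=-1343/473, M2=4916/1419, M3=-1743/473, M4=689/946, M5=0
seg 0: a=-5, c=M0/2=0, d=(M1−M0)/(6·2)=-1343/5676, b=Δ0−h0·(2M0+M1)/6=4181/1419
seg 1: a=-1, c=M1/2=-1343/946, d=(M2−M1)/(6·3)=8945/25542, b=Δ1−h1·(2M1+M2)/6=152/1419
seg 2: a=-4, c=M2/2=2458/1419, d=(M3−M2)/(6·3)=-10145/25542, b=Δ2−h2·(2M2+M3)/6=2965/2838
seg 3: a=4, c=M3/2=-1743/946, d=(M4−M3)/(6·2)=4175/11352, b=Δ3−h3·(2M3+M4)/6=1013/1419
seg 4: a=1, c=M4/2=689/1892, d=(M5−M4)/(6·1)=-689/5676, b=Δ4−h4·(2M4+M5)/6=-6365/2838
t_q=41/4 → seg 4, τ=1/4; S=1+-6365/2838·τ+689/1892·τ²+-689/5676·τ³=55721/121088

  seg 0: a=-5 b=4181/1419 c=0 d=-1343/5676
  seg 1: a=-1 b=152/1419 c=-1343/946 d=8945/25542
  seg 2: a=-4 b=2965/2838 c=2458/1419 d=-10145/25542
  seg 3: a=4 b=1013/1419 c=-1743/946 d=4175/11352
  seg 4: a=1 b=-6365/2838 c=689/1892 d=-689/5676
S(41/4) = 55721/121088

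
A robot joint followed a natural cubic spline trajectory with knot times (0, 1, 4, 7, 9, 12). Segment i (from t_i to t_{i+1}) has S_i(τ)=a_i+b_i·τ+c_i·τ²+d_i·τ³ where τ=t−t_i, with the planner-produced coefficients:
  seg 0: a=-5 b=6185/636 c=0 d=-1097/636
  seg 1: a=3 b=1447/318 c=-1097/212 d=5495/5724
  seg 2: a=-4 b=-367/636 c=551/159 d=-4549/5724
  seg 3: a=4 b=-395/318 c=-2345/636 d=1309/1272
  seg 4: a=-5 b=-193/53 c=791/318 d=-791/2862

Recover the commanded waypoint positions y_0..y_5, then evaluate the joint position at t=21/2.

y_0 = S_0(0) = a_0 = -5
y_1 = S_1(0) = a_1 = 3
y_2 = S_2(0) = a_2 = -4
y_3 = S_3(0) = a_3 = 4
y_4 = S_4(0) = a_4 = -5
y_5 = S_4(3) = -1
t_q=21/2 is in segment 4 (τ=3/2); S_4(τ)=-4917/848

y_0=-5 y_1=3 y_2=-4 y_3=4 y_4=-5 y_5=-1
S(21/2) = -4917/848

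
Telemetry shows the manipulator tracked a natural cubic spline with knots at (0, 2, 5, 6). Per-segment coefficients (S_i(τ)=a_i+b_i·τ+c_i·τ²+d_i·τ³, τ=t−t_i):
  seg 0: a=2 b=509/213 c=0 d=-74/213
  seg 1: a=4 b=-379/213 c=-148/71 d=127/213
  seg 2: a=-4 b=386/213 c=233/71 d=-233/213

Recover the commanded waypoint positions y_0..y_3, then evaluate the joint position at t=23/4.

y_0=2 y_1=4 y_2=-4 y_3=0
S(23/4) = -5709/4544

y_0 = S_0(0) = a_0 = 2
y_1 = S_1(0) = a_1 = 4
y_2 = S_2(0) = a_2 = -4
y_3 = S_2(1) = 0
t_q=23/4 is in segment 2 (τ=3/4); S_2(τ)=-5709/4544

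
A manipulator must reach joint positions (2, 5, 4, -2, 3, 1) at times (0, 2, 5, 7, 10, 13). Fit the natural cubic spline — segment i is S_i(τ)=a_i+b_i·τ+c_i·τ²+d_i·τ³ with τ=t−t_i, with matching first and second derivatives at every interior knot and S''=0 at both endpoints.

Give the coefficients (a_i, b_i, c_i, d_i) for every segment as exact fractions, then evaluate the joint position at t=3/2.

Δ: Δ0=3/2, Δ1=-1/3, Δ2=-3, Δ3=5/3, Δ4=-2/3
row 1: diag=10, rhs=-11; c'=3/10, d'=-11/10
row 2: denom=10−3·3/10=91/10; d'=(-16−3·-11/10)/(91/10)=-127/91
row 3: denom=10−2·20/91=870/91; d'=(28−2·-127/91)/(870/91)=467/145
row 4: denom=12−3·91/290=3207/290; d'=(-14−3·467/145)/(3207/290)=-6862/3207
back: M4=-6862/3207
back: M3=467/145−91/290·-6862/3207=12482/3207
back: M2=-127/91−20/91·12482/3207=-7219/3207
back: M1=-11/10−3/10·-7219/3207=-454/1069
M: M0=0, M1=-454/1069, M2=-7219/3207, M3=12482/3207, M4=-6862/3207, M5=0
seg 0: a=2, c=M0/2=0, d=(M1−M0)/(6·2)=-227/6414, b=Δ0−h0·(2M0+M1)/6=10529/6414
seg 1: a=5, c=M1/2=-227/1069, d=(M2−M1)/(6·3)=-5857/57726, b=Δ1−h1·(2M1+M2)/6=7805/6414
seg 2: a=4, c=M2/2=-7219/6414, d=(M3−M2)/(6·2)=2189/4276, b=Δ2−h2·(2M2+M3)/6=-8969/3207
seg 3: a=-2, c=M3/2=6241/3207, d=(M4−M3)/(6·3)=-3224/9621, b=Δ3−h3·(2M3+M4)/6=-3706/3207
seg 4: a=3, c=M4/2=-3431/3207, d=(M5−M4)/(6·3)=3431/28863, b=Δ4−h4·(2M4+M5)/6=4724/3207
t_q=3/2 → seg 0, τ=3/2; S=2+10529/6414·τ+0·τ²+-227/6414·τ³=74281/17104

  seg 0: a=2 b=10529/6414 c=0 d=-227/6414
  seg 1: a=5 b=7805/6414 c=-227/1069 d=-5857/57726
  seg 2: a=4 b=-8969/3207 c=-7219/6414 d=2189/4276
  seg 3: a=-2 b=-3706/3207 c=6241/3207 d=-3224/9621
  seg 4: a=3 b=4724/3207 c=-3431/3207 d=3431/28863
S(3/2) = 74281/17104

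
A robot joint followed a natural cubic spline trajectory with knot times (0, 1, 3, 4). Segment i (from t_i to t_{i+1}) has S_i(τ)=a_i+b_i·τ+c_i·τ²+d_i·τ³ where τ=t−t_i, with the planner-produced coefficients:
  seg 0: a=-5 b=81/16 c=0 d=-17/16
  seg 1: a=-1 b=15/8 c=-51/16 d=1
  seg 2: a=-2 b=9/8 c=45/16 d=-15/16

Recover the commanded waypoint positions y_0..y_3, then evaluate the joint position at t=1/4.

y_0 = S_0(0) = a_0 = -5
y_1 = S_1(0) = a_1 = -1
y_2 = S_2(0) = a_2 = -2
y_3 = S_2(1) = 1
t_q=1/4 is in segment 0 (τ=1/4); S_0(τ)=-3841/1024

y_0=-5 y_1=-1 y_2=-2 y_3=1
S(1/4) = -3841/1024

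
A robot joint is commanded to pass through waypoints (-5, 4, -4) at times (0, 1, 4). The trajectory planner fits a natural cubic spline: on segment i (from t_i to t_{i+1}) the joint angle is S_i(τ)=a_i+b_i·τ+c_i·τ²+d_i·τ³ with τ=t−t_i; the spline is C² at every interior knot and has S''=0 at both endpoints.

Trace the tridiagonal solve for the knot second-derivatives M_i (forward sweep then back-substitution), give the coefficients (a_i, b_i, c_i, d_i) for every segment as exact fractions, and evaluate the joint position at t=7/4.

Δ: Δ0=9, Δ1=-8/3
row 1: diag=8, rhs=-70; c'=3/8, d'=-35/4
back: M1=-35/4
M: M0=0, M1=-35/4, M2=0
seg 0: a=-5, c=M0/2=0, d=(M1−M0)/(6·1)=-35/24, b=Δ0−h0·(2M0+M1)/6=251/24
seg 1: a=4, c=M1/2=-35/8, d=(M2−M1)/(6·3)=35/72, b=Δ1−h1·(2M1+M2)/6=73/12
t_q=7/4 → seg 1, τ=3/4; S=4+73/12·τ+-35/8·τ²+35/72·τ³=3229/512

  seg 0: a=-5 b=251/24 c=0 d=-35/24
  seg 1: a=4 b=73/12 c=-35/8 d=35/72
S(7/4) = 3229/512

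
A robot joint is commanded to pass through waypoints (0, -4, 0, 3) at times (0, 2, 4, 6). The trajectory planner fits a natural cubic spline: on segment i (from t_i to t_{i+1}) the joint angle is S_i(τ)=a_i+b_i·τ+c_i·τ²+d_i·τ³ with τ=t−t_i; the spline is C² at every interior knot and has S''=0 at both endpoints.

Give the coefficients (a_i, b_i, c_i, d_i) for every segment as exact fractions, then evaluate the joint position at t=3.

Δ: Δ0=-2, Δ1=2, Δ2=3/2
row 1: diag=8, rhs=24; c'=1/4, d'=3
row 2: denom=8−2·1/4=15/2; d'=(-3−2·3)/(15/2)=-6/5
back: M2=-6/5
back: M1=3−1/4·-6/5=33/10
M: M0=0, M1=33/10, M2=-6/5, M3=0
seg 0: a=0, c=M0/2=0, d=(M1−M0)/(6·2)=11/40, b=Δ0−h0·(2M0+M1)/6=-31/10
seg 1: a=-4, c=M1/2=33/20, d=(M2−M1)/(6·2)=-3/8, b=Δ1−h1·(2M1+M2)/6=1/5
seg 2: a=0, c=M2/2=-3/5, d=(M3−M2)/(6·2)=1/10, b=Δ2−h2·(2M2+M3)/6=23/10
t_q=3 → seg 1, τ=1; S=-4+1/5·τ+33/20·τ²+-3/8·τ³=-101/40

  seg 0: a=0 b=-31/10 c=0 d=11/40
  seg 1: a=-4 b=1/5 c=33/20 d=-3/8
  seg 2: a=0 b=23/10 c=-3/5 d=1/10
S(3) = -101/40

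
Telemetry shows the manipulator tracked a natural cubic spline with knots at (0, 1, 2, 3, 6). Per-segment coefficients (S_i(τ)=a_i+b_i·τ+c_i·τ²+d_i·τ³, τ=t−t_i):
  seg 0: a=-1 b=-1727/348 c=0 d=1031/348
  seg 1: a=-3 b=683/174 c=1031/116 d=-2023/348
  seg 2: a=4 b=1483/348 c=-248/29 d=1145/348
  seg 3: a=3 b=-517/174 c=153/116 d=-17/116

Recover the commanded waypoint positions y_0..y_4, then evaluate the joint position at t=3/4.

y_0 = S_0(0) = a_0 = -1
y_1 = S_1(0) = a_1 = -3
y_2 = S_2(0) = a_2 = 4
y_3 = S_3(0) = a_3 = 3
y_4 = S_3(3) = 2
t_q=3/4 is in segment 0 (τ=3/4); S_0(τ)=-25777/7424

y_0=-1 y_1=-3 y_2=4 y_3=3 y_4=2
S(3/4) = -25777/7424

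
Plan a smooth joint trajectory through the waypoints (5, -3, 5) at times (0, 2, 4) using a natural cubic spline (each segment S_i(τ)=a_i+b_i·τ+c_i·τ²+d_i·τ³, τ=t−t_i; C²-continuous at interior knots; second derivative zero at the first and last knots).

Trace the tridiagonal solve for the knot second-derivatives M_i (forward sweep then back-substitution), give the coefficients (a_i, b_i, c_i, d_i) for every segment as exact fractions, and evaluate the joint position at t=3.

Δ: Δ0=-4, Δ1=4
row 1: diag=8, rhs=48; c'=1/4, d'=6
back: M1=6
M: M0=0, M1=6, M2=0
seg 0: a=5, c=M0/2=0, d=(M1−M0)/(6·2)=1/2, b=Δ0−h0·(2M0+M1)/6=-6
seg 1: a=-3, c=M1/2=3, d=(M2−M1)/(6·2)=-1/2, b=Δ1−h1·(2M1+M2)/6=0
t_q=3 → seg 1, τ=1; S=-3+0·τ+3·τ²+-1/2·τ³=-1/2

  seg 0: a=5 b=-6 c=0 d=1/2
  seg 1: a=-3 b=0 c=3 d=-1/2
S(3) = -1/2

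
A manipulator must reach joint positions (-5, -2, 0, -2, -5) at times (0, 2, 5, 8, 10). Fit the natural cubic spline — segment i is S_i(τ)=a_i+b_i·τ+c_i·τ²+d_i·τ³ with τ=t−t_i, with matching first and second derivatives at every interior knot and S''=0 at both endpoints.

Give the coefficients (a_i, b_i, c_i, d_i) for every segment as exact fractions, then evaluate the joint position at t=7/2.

Δ: Δ0=3/2, Δ1=2/3, Δ2=-2/3, Δ3=-3/2
row 1: diag=10, rhs=-5; c'=3/10, d'=-1/2
row 2: denom=12−3·3/10=111/10; d'=(-8−3·-1/2)/(111/10)=-65/111
row 3: denom=10−3·10/37=340/37; d'=(-5−3·-65/111)/(340/37)=-6/17
back: M3=-6/17
back: M2=-65/111−10/37·-6/17=-25/51
back: M1=-1/2−3/10·-25/51=-6/17
M: M0=0, M1=-6/17, M2=-25/51, M3=-6/17, M4=0
seg 0: a=-5, c=M0/2=0, d=(M1−M0)/(6·2)=-1/34, b=Δ0−h0·(2M0+M1)/6=55/34
seg 1: a=-2, c=M1/2=-3/17, d=(M2−M1)/(6·3)=-7/918, b=Δ1−h1·(2M1+M2)/6=43/34
seg 2: a=0, c=M2/2=-25/102, d=(M3−M2)/(6·3)=7/918, b=Δ2−h2·(2M2+M3)/6=0
seg 3: a=-2, c=M3/2=-3/17, d=(M4−M3)/(6·2)=1/34, b=Δ3−h3·(2M3+M4)/6=-43/34
t_q=7/2 → seg 1, τ=3/2; S=-2+43/34·τ+-3/17·τ²+-7/918·τ³=-143/272

  seg 0: a=-5 b=55/34 c=0 d=-1/34
  seg 1: a=-2 b=43/34 c=-3/17 d=-7/918
  seg 2: a=0 b=0 c=-25/102 d=7/918
  seg 3: a=-2 b=-43/34 c=-3/17 d=1/34
S(7/2) = -143/272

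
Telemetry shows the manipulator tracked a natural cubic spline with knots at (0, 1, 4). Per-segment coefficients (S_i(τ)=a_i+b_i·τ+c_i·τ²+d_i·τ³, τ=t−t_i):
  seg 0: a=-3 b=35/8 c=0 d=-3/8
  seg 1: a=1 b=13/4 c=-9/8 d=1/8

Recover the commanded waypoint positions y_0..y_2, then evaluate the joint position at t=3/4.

y_0=-3 y_1=1 y_2=4
S(3/4) = 63/512

y_0 = S_0(0) = a_0 = -3
y_1 = S_1(0) = a_1 = 1
y_2 = S_1(3) = 4
t_q=3/4 is in segment 0 (τ=3/4); S_0(τ)=63/512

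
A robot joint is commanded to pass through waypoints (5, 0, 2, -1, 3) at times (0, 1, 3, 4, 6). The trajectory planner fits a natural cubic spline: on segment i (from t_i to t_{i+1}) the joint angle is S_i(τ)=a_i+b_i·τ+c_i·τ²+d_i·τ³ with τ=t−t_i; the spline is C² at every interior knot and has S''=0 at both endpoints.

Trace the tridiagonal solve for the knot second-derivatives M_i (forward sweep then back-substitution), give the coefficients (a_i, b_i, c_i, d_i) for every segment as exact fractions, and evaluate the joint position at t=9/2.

Δ: Δ0=-5, Δ1=1, Δ2=-3, Δ3=2
row 1: diag=6, rhs=36; c'=1/3, d'=6
row 2: denom=6−2·1/3=16/3; d'=(-24−2·6)/(16/3)=-27/4
row 3: denom=6−1·3/16=93/16; d'=(30−1·-27/4)/(93/16)=196/31
back: M3=196/31
back: M2=-27/4−3/16·196/31=-246/31
back: M1=6−1/3·-246/31=268/31
M: M0=0, M1=268/31, M2=-246/31, M3=196/31, M4=0
seg 0: a=5, c=M0/2=0, d=(M1−M0)/(6·1)=134/93, b=Δ0−h0·(2M0+M1)/6=-599/93
seg 1: a=0, c=M1/2=134/31, d=(M2−M1)/(6·2)=-257/186, b=Δ1−h1·(2M1+M2)/6=-197/93
seg 2: a=2, c=M2/2=-123/31, d=(M3−M2)/(6·1)=221/93, b=Δ2−h2·(2M2+M3)/6=-131/93
seg 3: a=-1, c=M3/2=98/31, d=(M4−M3)/(6·2)=-49/93, b=Δ3−h3·(2M3+M4)/6=-206/93
t_q=9/2 → seg 3, τ=1/2; S=-1+-206/93·τ+98/31·τ²+-49/93·τ³=-343/248

  seg 0: a=5 b=-599/93 c=0 d=134/93
  seg 1: a=0 b=-197/93 c=134/31 d=-257/186
  seg 2: a=2 b=-131/93 c=-123/31 d=221/93
  seg 3: a=-1 b=-206/93 c=98/31 d=-49/93
S(9/2) = -343/248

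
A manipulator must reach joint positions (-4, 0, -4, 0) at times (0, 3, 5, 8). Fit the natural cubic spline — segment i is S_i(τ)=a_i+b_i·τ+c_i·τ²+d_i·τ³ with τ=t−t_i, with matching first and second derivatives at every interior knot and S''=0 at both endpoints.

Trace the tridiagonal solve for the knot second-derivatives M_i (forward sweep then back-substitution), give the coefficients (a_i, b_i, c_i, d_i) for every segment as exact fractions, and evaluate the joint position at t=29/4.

Δ: Δ0=4/3, Δ1=-2, Δ2=4/3
row 1: diag=10, rhs=-20; c'=1/5, d'=-2
row 2: denom=10−2·1/5=48/5; d'=(20−2·-2)/(48/5)=5/2
back: M2=5/2
back: M1=-2−1/5·5/2=-5/2
M: M0=0, M1=-5/2, M2=5/2, M3=0
seg 0: a=-4, c=M0/2=0, d=(M1−M0)/(6·3)=-5/36, b=Δ0−h0·(2M0+M1)/6=31/12
seg 1: a=0, c=M1/2=-5/4, d=(M2−M1)/(6·2)=5/12, b=Δ1−h1·(2M1+M2)/6=-7/6
seg 2: a=-4, c=M2/2=5/4, d=(M3−M2)/(6·3)=-5/36, b=Δ2−h2·(2M2+M3)/6=-7/6
t_q=29/4 → seg 2, τ=9/4; S=-4+-7/6·τ+5/4·τ²+-5/36·τ³=-481/256

  seg 0: a=-4 b=31/12 c=0 d=-5/36
  seg 1: a=0 b=-7/6 c=-5/4 d=5/12
  seg 2: a=-4 b=-7/6 c=5/4 d=-5/36
S(29/4) = -481/256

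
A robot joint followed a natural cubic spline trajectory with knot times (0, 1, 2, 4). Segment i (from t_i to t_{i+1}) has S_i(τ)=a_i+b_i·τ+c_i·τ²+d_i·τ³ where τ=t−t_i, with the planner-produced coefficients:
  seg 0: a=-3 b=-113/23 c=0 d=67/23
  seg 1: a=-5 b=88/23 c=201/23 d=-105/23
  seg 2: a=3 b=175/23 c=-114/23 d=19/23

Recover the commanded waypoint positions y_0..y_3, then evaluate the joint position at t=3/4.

y_0 = S_0(0) = a_0 = -3
y_1 = S_1(0) = a_1 = -5
y_2 = S_2(0) = a_2 = 3
y_3 = S_2(2) = 5
t_q=3/4 is in segment 0 (τ=3/4); S_0(τ)=-8031/1472

y_0=-3 y_1=-5 y_2=3 y_3=5
S(3/4) = -8031/1472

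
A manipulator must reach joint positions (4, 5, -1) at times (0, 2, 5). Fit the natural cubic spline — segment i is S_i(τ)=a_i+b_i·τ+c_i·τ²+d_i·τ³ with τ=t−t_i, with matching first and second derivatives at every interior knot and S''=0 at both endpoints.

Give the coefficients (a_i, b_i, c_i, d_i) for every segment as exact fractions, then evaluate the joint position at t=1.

  seg 0: a=4 b=1 c=0 d=-1/8
  seg 1: a=5 b=-1/2 c=-3/4 d=1/12
S(1) = 39/8

Δ: Δ0=1/2, Δ1=-2
row 1: diag=10, rhs=-15; c'=3/10, d'=-3/2
back: M1=-3/2
M: M0=0, M1=-3/2, M2=0
seg 0: a=4, c=M0/2=0, d=(M1−M0)/(6·2)=-1/8, b=Δ0−h0·(2M0+M1)/6=1
seg 1: a=5, c=M1/2=-3/4, d=(M2−M1)/(6·3)=1/12, b=Δ1−h1·(2M1+M2)/6=-1/2
t_q=1 → seg 0, τ=1; S=4+1·τ+0·τ²+-1/8·τ³=39/8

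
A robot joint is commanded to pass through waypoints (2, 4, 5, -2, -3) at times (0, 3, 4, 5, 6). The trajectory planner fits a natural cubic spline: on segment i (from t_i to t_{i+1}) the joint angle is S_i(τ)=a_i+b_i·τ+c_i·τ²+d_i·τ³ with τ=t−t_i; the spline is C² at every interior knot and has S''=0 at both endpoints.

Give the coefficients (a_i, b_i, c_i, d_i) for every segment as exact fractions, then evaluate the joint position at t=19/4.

  seg 0: a=2 b=-155/348 c=0 d=43/348
  seg 1: a=4 b=503/174 c=129/116 d=-1045/348
  seg 2: a=5 b=-1355/348 c=-229/29 d=1667/348
  seg 3: a=-2 b=-925/174 c=751/116 d=-751/348
S(19/4) = -2533/7424

Δ: Δ0=2/3, Δ1=1, Δ2=-7, Δ3=-1
row 1: diag=8, rhs=2; c'=1/8, d'=1/4
row 2: denom=4−1·1/8=31/8; d'=(-48−1·1/4)/(31/8)=-386/31
row 3: denom=4−1·8/31=116/31; d'=(36−1·-386/31)/(116/31)=751/58
back: M3=751/58
back: M2=-386/31−8/31·751/58=-458/29
back: M1=1/4−1/8·-458/29=129/58
M: M0=0, M1=129/58, M2=-458/29, M3=751/58, M4=0
seg 0: a=2, c=M0/2=0, d=(M1−M0)/(6·3)=43/348, b=Δ0−h0·(2M0+M1)/6=-155/348
seg 1: a=4, c=M1/2=129/116, d=(M2−M1)/(6·1)=-1045/348, b=Δ1−h1·(2M1+M2)/6=503/174
seg 2: a=5, c=M2/2=-229/29, d=(M3−M2)/(6·1)=1667/348, b=Δ2−h2·(2M2+M3)/6=-1355/348
seg 3: a=-2, c=M3/2=751/116, d=(M4−M3)/(6·1)=-751/348, b=Δ3−h3·(2M3+M4)/6=-925/174
t_q=19/4 → seg 2, τ=3/4; S=5+-1355/348·τ+-229/29·τ²+1667/348·τ³=-2533/7424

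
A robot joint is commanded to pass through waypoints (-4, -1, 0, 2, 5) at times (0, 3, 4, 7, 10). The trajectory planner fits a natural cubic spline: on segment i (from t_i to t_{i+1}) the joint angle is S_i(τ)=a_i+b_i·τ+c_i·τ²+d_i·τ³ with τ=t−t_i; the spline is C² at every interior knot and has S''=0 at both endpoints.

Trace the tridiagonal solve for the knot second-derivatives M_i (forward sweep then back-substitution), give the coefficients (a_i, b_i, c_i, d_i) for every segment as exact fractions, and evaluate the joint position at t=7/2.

Δ: Δ0=1, Δ1=1, Δ2=2/3, Δ3=1
row 1: diag=8, rhs=0; c'=1/8, d'=0
row 2: denom=8−1·1/8=63/8; d'=(-2−1·0)/(63/8)=-16/63
row 3: denom=12−3·8/21=76/7; d'=(2−3·-16/63)/(76/7)=29/114
back: M3=29/114
back: M2=-16/63−8/21·29/114=-20/57
back: M1=0−1/8·-20/57=5/114
M: M0=0, M1=5/114, M2=-20/57, M3=29/114, M4=0
seg 0: a=-4, c=M0/2=0, d=(M1−M0)/(6·3)=5/2052, b=Δ0−h0·(2M0+M1)/6=223/228
seg 1: a=-1, c=M1/2=5/228, d=(M2−M1)/(6·1)=-5/76, b=Δ1−h1·(2M1+M2)/6=119/114
seg 2: a=0, c=M2/2=-10/57, d=(M3−M2)/(6·3)=23/684, b=Δ2−h2·(2M2+M3)/6=203/228
seg 3: a=2, c=M3/2=29/228, d=(M4−M3)/(6·3)=-29/2052, b=Δ3−h3·(2M3+M4)/6=85/114
t_q=7/2 → seg 1, τ=1/2; S=-1+119/114·τ+5/228·τ²+-5/76·τ³=-877/1824

  seg 0: a=-4 b=223/228 c=0 d=5/2052
  seg 1: a=-1 b=119/114 c=5/228 d=-5/76
  seg 2: a=0 b=203/228 c=-10/57 d=23/684
  seg 3: a=2 b=85/114 c=29/228 d=-29/2052
S(7/2) = -877/1824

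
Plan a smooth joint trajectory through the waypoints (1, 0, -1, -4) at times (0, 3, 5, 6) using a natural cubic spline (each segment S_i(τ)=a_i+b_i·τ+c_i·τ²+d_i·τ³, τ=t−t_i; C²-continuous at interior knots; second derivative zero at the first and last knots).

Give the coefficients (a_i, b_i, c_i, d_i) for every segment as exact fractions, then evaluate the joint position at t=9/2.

Δ: Δ0=-1/3, Δ1=-1/2, Δ2=-3
row 1: diag=10, rhs=-1; c'=1/5, d'=-1/10
row 2: denom=6−2·1/5=28/5; d'=(-15−2·-1/10)/(28/5)=-37/14
back: M2=-37/14
back: M1=-1/10−1/5·-37/14=3/7
M: M0=0, M1=3/7, M2=-37/14, M3=0
seg 0: a=1, c=M0/2=0, d=(M1−M0)/(6·3)=1/42, b=Δ0−h0·(2M0+M1)/6=-23/42
seg 1: a=0, c=M1/2=3/14, d=(M2−M1)/(6·2)=-43/168, b=Δ1−h1·(2M1+M2)/6=2/21
seg 2: a=-1, c=M2/2=-37/28, d=(M3−M2)/(6·1)=37/84, b=Δ2−h2·(2M2+M3)/6=-89/42
t_q=9/2 → seg 1, τ=3/2; S=0+2/21·τ+3/14·τ²+-43/168·τ³=-107/448

  seg 0: a=1 b=-23/42 c=0 d=1/42
  seg 1: a=0 b=2/21 c=3/14 d=-43/168
  seg 2: a=-1 b=-89/42 c=-37/28 d=37/84
S(9/2) = -107/448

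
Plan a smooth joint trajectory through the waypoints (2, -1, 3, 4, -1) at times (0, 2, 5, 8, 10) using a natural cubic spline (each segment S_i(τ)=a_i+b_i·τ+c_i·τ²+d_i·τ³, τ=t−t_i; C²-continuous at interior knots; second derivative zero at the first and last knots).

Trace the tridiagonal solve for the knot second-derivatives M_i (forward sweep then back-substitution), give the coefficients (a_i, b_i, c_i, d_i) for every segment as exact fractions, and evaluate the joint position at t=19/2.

  seg 0: a=2 b=-542/255 c=0 d=319/2040
  seg 1: a=-1 b=-127/510 c=319/340 d=-419/3060
  seg 2: a=3 b=101/60 c=-5/17 d=-53/1020
  seg 3: a=4 b=-757/510 c=-259/340 d=259/2040
S(19/2) = 531/1088

Δ: Δ0=-3/2, Δ1=4/3, Δ2=1/3, Δ3=-5/2
row 1: diag=10, rhs=17; c'=3/10, d'=17/10
row 2: denom=12−3·3/10=111/10; d'=(-6−3·17/10)/(111/10)=-1
row 3: denom=10−3·10/37=340/37; d'=(-17−3·-1)/(340/37)=-259/170
back: M3=-259/170
back: M2=-1−10/37·-259/170=-10/17
back: M1=17/10−3/10·-10/17=319/170
M: M0=0, M1=319/170, M2=-10/17, M3=-259/170, M4=0
seg 0: a=2, c=M0/2=0, d=(M1−M0)/(6·2)=319/2040, b=Δ0−h0·(2M0+M1)/6=-542/255
seg 1: a=-1, c=M1/2=319/340, d=(M2−M1)/(6·3)=-419/3060, b=Δ1−h1·(2M1+M2)/6=-127/510
seg 2: a=3, c=M2/2=-5/17, d=(M3−M2)/(6·3)=-53/1020, b=Δ2−h2·(2M2+M3)/6=101/60
seg 3: a=4, c=M3/2=-259/340, d=(M4−M3)/(6·2)=259/2040, b=Δ3−h3·(2M3+M4)/6=-757/510
t_q=19/2 → seg 3, τ=3/2; S=4+-757/510·τ+-259/340·τ²+259/2040·τ³=531/1088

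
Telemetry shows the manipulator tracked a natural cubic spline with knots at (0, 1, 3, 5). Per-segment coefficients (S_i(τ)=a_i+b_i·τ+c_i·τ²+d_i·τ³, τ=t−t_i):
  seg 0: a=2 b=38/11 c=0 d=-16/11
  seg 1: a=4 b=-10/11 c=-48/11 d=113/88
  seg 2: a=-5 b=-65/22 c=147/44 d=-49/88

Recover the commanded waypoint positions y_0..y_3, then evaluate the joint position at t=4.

y_0 = S_0(0) = a_0 = 2
y_1 = S_1(0) = a_1 = 4
y_2 = S_2(0) = a_2 = -5
y_3 = S_2(2) = -2
t_q=4 is in segment 2 (τ=1); S_2(τ)=-455/88

y_0=2 y_1=4 y_2=-5 y_3=-2
S(4) = -455/88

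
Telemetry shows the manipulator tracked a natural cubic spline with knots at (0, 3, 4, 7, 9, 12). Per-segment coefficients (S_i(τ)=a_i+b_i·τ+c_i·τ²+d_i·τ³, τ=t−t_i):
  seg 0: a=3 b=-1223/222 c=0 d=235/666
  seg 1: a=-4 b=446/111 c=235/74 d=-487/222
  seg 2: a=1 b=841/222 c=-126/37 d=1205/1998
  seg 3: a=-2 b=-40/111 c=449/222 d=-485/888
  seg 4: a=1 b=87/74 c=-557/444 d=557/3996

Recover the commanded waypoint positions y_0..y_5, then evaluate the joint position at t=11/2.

y_0=3 y_1=-4 y_2=1 y_3=-2 y_4=1 y_5=-3
S(11/2) = 625/592

y_0 = S_0(0) = a_0 = 3
y_1 = S_1(0) = a_1 = -4
y_2 = S_2(0) = a_2 = 1
y_3 = S_3(0) = a_3 = -2
y_4 = S_4(0) = a_4 = 1
y_5 = S_4(3) = -3
t_q=11/2 is in segment 2 (τ=3/2); S_2(τ)=625/592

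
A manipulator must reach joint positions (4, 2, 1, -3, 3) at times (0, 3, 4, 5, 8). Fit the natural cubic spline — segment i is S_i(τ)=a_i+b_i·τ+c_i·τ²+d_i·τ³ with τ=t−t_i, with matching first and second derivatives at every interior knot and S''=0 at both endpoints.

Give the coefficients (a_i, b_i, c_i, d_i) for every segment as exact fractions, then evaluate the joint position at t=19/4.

Δ: Δ0=-2/3, Δ1=-1, Δ2=-4, Δ3=2
row 1: diag=8, rhs=-2; c'=1/8, d'=-1/4
row 2: denom=4−1·1/8=31/8; d'=(-18−1·-1/4)/(31/8)=-142/31
row 3: denom=8−1·8/31=240/31; d'=(36−1·-142/31)/(240/31)=629/120
back: M3=629/120
back: M2=-142/31−8/31·629/120=-89/15
back: M1=-1/4−1/8·-89/15=59/120
M: M0=0, M1=59/120, M2=-89/15, M3=629/120, M4=0
seg 0: a=4, c=M0/2=0, d=(M1−M0)/(6·3)=59/2160, b=Δ0−h0·(2M0+M1)/6=-73/80
seg 1: a=2, c=M1/2=59/240, d=(M2−M1)/(6·1)=-257/240, b=Δ1−h1·(2M1+M2)/6=-7/40
seg 2: a=1, c=M2/2=-89/30, d=(M3−M2)/(6·1)=149/80, b=Δ2−h2·(2M2+M3)/6=-139/48
seg 3: a=-3, c=M3/2=629/240, d=(M4−M3)/(6·3)=-629/2160, b=Δ3−h3·(2M3+M4)/6=-389/120
t_q=19/4 → seg 2, τ=3/4; S=1+-139/48·τ+-89/30·τ²+149/80·τ³=-10521/5120

  seg 0: a=4 b=-73/80 c=0 d=59/2160
  seg 1: a=2 b=-7/40 c=59/240 d=-257/240
  seg 2: a=1 b=-139/48 c=-89/30 d=149/80
  seg 3: a=-3 b=-389/120 c=629/240 d=-629/2160
S(19/4) = -10521/5120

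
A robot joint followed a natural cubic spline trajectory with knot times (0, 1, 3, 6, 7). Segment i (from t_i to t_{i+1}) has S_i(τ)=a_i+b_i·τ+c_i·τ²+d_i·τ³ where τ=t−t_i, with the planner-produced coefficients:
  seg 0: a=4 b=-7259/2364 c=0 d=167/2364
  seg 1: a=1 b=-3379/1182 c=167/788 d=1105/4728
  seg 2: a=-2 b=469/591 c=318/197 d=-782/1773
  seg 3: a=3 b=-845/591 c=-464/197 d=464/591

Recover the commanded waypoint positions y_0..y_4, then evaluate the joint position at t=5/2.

y_0=4 y_1=1 y_2=-2 y_3=3 y_4=0
S(5/2) = -25499/12608

y_0 = S_0(0) = a_0 = 4
y_1 = S_1(0) = a_1 = 1
y_2 = S_2(0) = a_2 = -2
y_3 = S_3(0) = a_3 = 3
y_4 = S_3(1) = 0
t_q=5/2 is in segment 1 (τ=3/2); S_1(τ)=-25499/12608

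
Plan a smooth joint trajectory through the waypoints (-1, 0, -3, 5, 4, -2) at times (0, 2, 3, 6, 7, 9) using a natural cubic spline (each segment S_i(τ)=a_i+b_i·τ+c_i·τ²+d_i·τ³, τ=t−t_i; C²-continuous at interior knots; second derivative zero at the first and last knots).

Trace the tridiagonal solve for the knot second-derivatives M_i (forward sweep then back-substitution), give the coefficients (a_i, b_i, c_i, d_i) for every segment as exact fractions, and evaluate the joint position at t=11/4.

  seg 0: a=-1 b=4619/2262 c=0 d=-436/1131
  seg 1: a=0 b=-5845/2262 c=-872/377 d=4291/2262
  seg 2: a=-3 b=-1718/1131 c=2547/754 d=-115/174
  seg 3: a=5 b=2045/2262 c=-969/377 d=1507/2262
  seg 4: a=4 b=-2531/1131 c=-431/754 d=431/4524
S(11/4) = -117685/48256

Δ: Δ0=1/2, Δ1=-3, Δ2=8/3, Δ3=-1, Δ4=-3
row 1: diag=6, rhs=-21; c'=1/6, d'=-7/2
row 2: denom=8−1·1/6=47/6; d'=(34−1·-7/2)/(47/6)=225/47
row 3: denom=8−3·18/47=322/47; d'=(-22−3·225/47)/(322/47)=-1709/322
row 4: denom=6−1·47/322=1885/322; d'=(-12−1·-1709/322)/(1885/322)=-431/377
back: M4=-431/377
back: M3=-1709/322−47/322·-431/377=-1938/377
back: M2=225/47−18/47·-1938/377=2547/377
back: M1=-7/2−1/6·2547/377=-1744/377
M: M0=0, M1=-1744/377, M2=2547/377, M3=-1938/377, M4=-431/377, M5=0
seg 0: a=-1, c=M0/2=0, d=(M1−M0)/(6·2)=-436/1131, b=Δ0−h0·(2M0+M1)/6=4619/2262
seg 1: a=0, c=M1/2=-872/377, d=(M2−M1)/(6·1)=4291/2262, b=Δ1−h1·(2M1+M2)/6=-5845/2262
seg 2: a=-3, c=M2/2=2547/754, d=(M3−M2)/(6·3)=-115/174, b=Δ2−h2·(2M2+M3)/6=-1718/1131
seg 3: a=5, c=M3/2=-969/377, d=(M4−M3)/(6·1)=1507/2262, b=Δ3−h3·(2M3+M4)/6=2045/2262
seg 4: a=4, c=M4/2=-431/754, d=(M5−M4)/(6·2)=431/4524, b=Δ4−h4·(2M4+M5)/6=-2531/1131
t_q=11/4 → seg 1, τ=3/4; S=0+-5845/2262·τ+-872/377·τ²+4291/2262·τ³=-117685/48256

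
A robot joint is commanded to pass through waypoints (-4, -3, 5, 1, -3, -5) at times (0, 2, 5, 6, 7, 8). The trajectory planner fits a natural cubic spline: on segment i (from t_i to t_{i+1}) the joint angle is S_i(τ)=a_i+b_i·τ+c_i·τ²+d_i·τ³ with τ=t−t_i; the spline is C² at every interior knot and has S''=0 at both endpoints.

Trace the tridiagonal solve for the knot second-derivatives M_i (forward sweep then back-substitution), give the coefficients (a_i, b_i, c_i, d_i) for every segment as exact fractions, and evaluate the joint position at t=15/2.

Δ: Δ0=1/2, Δ1=8/3, Δ2=-4, Δ3=-4, Δ4=-2
row 1: diag=10, rhs=13; c'=3/10, d'=13/10
row 2: denom=8−3·3/10=71/10; d'=(-40−3·13/10)/(71/10)=-439/71
row 3: denom=4−1·10/71=274/71; d'=(0−1·-439/71)/(274/71)=439/274
row 4: denom=4−1·71/274=1025/274; d'=(12−1·439/274)/(1025/274)=2849/1025
back: M4=2849/1025
back: M3=439/274−71/274·2849/1025=904/1025
back: M2=-439/71−10/71·904/1025=-1293/205
back: M1=13/10−3/10·-1293/205=3272/1025
M: M0=0, M1=3272/1025, M2=-1293/205, M3=904/1025, M4=2849/1025, M5=0
seg 0: a=-4, c=M0/2=0, d=(M1−M0)/(6·2)=818/3075, b=Δ0−h0·(2M0+M1)/6=-3469/6150
seg 1: a=-3, c=M1/2=1636/1025, d=(M2−M1)/(6·3)=-9737/18450, b=Δ1−h1·(2M1+M2)/6=16163/6150
seg 2: a=5, c=M2/2=-1293/410, d=(M3−M2)/(6·1)=7369/6150, b=Δ2−h2·(2M2+M3)/6=-6287/3075
seg 3: a=1, c=M3/2=452/1025, d=(M4−M3)/(6·1)=389/1230, b=Δ3−h3·(2M3+M4)/6=-29257/6150
seg 4: a=-3, c=M4/2=2849/2050, d=(M5−M4)/(6·1)=-2849/6150, b=Δ4−h4·(2M4+M5)/6=-8999/3075
t_q=15/2 → seg 4, τ=1/2; S=-3+-8999/3075·τ+2849/2050·τ²+-2849/6150·τ³=-68449/16400

  seg 0: a=-4 b=-3469/6150 c=0 d=818/3075
  seg 1: a=-3 b=16163/6150 c=1636/1025 d=-9737/18450
  seg 2: a=5 b=-6287/3075 c=-1293/410 d=7369/6150
  seg 3: a=1 b=-29257/6150 c=452/1025 d=389/1230
  seg 4: a=-3 b=-8999/3075 c=2849/2050 d=-2849/6150
S(15/2) = -68449/16400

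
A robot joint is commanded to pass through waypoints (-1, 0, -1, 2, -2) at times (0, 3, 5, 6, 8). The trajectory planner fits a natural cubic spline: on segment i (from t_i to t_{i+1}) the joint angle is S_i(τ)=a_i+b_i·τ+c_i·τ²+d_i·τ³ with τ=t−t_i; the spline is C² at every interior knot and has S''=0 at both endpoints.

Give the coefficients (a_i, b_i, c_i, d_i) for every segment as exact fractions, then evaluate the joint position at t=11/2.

Δ: Δ0=1/3, Δ1=-1/2, Δ2=3, Δ3=-2
row 1: diag=10, rhs=-5; c'=1/5, d'=-1/2
row 2: denom=6−2·1/5=28/5; d'=(21−2·-1/2)/(28/5)=55/14
row 3: denom=6−1·5/28=163/28; d'=(-30−1·55/14)/(163/28)=-950/163
back: M3=-950/163
back: M2=55/14−5/28·-950/163=810/163
back: M1=-1/2−1/5·810/163=-487/326
M: M0=0, M1=-487/326, M2=810/163, M3=-950/163, M4=0
seg 0: a=-1, c=M0/2=0, d=(M1−M0)/(6·3)=-487/5868, b=Δ0−h0·(2M0+M1)/6=2113/1956
seg 1: a=0, c=M1/2=-487/652, d=(M2−M1)/(6·2)=2107/3912, b=Δ1−h1·(2M1+M2)/6=-1135/978
seg 2: a=-1, c=M2/2=405/163, d=(M3−M2)/(6·1)=-880/489, b=Δ2−h2·(2M2+M3)/6=1132/489
seg 3: a=2, c=M3/2=-475/163, d=(M4−M3)/(6·2)=475/978, b=Δ3−h3·(2M3+M4)/6=922/489
t_q=11/2 → seg 2, τ=1/2; S=-1+1132/489·τ+405/163·τ²+-880/489·τ³=361/652

  seg 0: a=-1 b=2113/1956 c=0 d=-487/5868
  seg 1: a=0 b=-1135/978 c=-487/652 d=2107/3912
  seg 2: a=-1 b=1132/489 c=405/163 d=-880/489
  seg 3: a=2 b=922/489 c=-475/163 d=475/978
S(11/2) = 361/652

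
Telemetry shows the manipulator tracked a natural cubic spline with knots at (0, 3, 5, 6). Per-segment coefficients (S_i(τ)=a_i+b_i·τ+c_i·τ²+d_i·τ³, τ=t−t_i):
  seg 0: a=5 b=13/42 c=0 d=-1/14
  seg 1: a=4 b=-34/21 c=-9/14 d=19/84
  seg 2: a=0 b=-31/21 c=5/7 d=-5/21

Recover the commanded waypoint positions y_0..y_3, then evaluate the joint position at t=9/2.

y_0=5 y_1=4 y_2=0 y_3=-1
S(9/2) = 199/224

y_0 = S_0(0) = a_0 = 5
y_1 = S_1(0) = a_1 = 4
y_2 = S_2(0) = a_2 = 0
y_3 = S_2(1) = -1
t_q=9/2 is in segment 1 (τ=3/2); S_1(τ)=199/224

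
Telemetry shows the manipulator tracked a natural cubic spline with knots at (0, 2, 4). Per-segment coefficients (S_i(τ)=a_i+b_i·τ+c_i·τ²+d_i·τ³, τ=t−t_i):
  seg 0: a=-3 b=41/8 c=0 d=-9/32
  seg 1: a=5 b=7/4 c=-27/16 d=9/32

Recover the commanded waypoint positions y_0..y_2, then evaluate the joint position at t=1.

y_0 = S_0(0) = a_0 = -3
y_1 = S_1(0) = a_1 = 5
y_2 = S_1(2) = 4
t_q=1 is in segment 0 (τ=1); S_0(τ)=59/32

y_0=-3 y_1=5 y_2=4
S(1) = 59/32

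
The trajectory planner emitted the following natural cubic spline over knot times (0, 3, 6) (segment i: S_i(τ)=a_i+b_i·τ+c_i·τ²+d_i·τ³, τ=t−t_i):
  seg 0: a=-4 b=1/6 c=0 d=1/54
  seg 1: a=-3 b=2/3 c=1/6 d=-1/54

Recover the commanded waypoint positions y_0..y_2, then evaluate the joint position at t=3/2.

y_0=-4 y_1=-3 y_2=0
S(3/2) = -59/16

y_0 = S_0(0) = a_0 = -4
y_1 = S_1(0) = a_1 = -3
y_2 = S_1(3) = 0
t_q=3/2 is in segment 0 (τ=3/2); S_0(τ)=-59/16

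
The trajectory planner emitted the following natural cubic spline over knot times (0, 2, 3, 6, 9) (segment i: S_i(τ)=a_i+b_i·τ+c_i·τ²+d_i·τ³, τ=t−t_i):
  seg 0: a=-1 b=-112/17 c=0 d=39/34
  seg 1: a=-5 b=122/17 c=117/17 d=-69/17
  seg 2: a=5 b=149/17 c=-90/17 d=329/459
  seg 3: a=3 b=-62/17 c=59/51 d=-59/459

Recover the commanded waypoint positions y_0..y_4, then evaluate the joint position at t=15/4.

y_0=-1 y_1=-5 y_2=5 y_3=3 y_4=-1
S(15/4) = 9681/1088

y_0 = S_0(0) = a_0 = -1
y_1 = S_1(0) = a_1 = -5
y_2 = S_2(0) = a_2 = 5
y_3 = S_3(0) = a_3 = 3
y_4 = S_3(3) = -1
t_q=15/4 is in segment 2 (τ=3/4); S_2(τ)=9681/1088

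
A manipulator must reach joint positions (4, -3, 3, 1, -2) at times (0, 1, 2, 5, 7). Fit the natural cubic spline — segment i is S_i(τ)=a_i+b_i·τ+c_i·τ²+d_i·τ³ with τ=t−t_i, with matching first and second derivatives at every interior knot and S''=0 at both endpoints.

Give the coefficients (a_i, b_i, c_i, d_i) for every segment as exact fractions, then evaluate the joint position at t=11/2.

  seg 0: a=4 b=-17431/1644 c=0 d=5923/1644
  seg 1: a=-3 b=169/822 c=5923/548 d=-8243/1644
  seg 2: a=3 b=11147/1644 c=-580/137 d=2879/4932
  seg 3: a=1 b=-2351/822 c=559/548 d=-559/3288
S(11/2) = -1721/8768

Δ: Δ0=-7, Δ1=6, Δ2=-2/3, Δ3=-3/2
row 1: diag=4, rhs=78; c'=1/4, d'=39/2
row 2: denom=8−1·1/4=31/4; d'=(-40−1·39/2)/(31/4)=-238/31
row 3: denom=10−3·12/31=274/31; d'=(-5−3·-238/31)/(274/31)=559/274
back: M3=559/274
back: M2=-238/31−12/31·559/274=-1160/137
back: M1=39/2−1/4·-1160/137=5923/274
M: M0=0, M1=5923/274, M2=-1160/137, M3=559/274, M4=0
seg 0: a=4, c=M0/2=0, d=(M1−M0)/(6·1)=5923/1644, b=Δ0−h0·(2M0+M1)/6=-17431/1644
seg 1: a=-3, c=M1/2=5923/548, d=(M2−M1)/(6·1)=-8243/1644, b=Δ1−h1·(2M1+M2)/6=169/822
seg 2: a=3, c=M2/2=-580/137, d=(M3−M2)/(6·3)=2879/4932, b=Δ2−h2·(2M2+M3)/6=11147/1644
seg 3: a=1, c=M3/2=559/548, d=(M4−M3)/(6·2)=-559/3288, b=Δ3−h3·(2M3+M4)/6=-2351/822
t_q=11/2 → seg 3, τ=1/2; S=1+-2351/822·τ+559/548·τ²+-559/3288·τ³=-1721/8768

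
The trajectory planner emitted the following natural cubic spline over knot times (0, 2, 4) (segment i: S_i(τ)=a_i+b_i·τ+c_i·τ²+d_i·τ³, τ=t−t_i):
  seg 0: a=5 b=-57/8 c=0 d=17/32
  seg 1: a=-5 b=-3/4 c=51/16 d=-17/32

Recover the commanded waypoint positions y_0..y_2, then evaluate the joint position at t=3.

y_0 = S_0(0) = a_0 = 5
y_1 = S_1(0) = a_1 = -5
y_2 = S_1(2) = 2
t_q=3 is in segment 1 (τ=1); S_1(τ)=-99/32

y_0=5 y_1=-5 y_2=2
S(3) = -99/32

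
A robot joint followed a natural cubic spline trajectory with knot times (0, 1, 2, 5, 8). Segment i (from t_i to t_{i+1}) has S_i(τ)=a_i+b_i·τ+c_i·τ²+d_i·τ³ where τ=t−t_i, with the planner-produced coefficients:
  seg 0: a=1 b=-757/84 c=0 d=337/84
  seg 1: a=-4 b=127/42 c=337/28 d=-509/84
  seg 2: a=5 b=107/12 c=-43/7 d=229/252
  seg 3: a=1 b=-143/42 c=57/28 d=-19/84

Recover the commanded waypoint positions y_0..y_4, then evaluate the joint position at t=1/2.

y_0=1 y_1=-4 y_2=5 y_3=1 y_4=3
S(1/2) = -673/224

y_0 = S_0(0) = a_0 = 1
y_1 = S_1(0) = a_1 = -4
y_2 = S_2(0) = a_2 = 5
y_3 = S_3(0) = a_3 = 1
y_4 = S_3(3) = 3
t_q=1/2 is in segment 0 (τ=1/2); S_0(τ)=-673/224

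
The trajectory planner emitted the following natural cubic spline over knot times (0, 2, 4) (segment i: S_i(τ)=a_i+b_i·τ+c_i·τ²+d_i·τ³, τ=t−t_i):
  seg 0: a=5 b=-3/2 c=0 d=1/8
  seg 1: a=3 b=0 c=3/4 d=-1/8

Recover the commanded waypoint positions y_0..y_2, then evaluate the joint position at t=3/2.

y_0=5 y_1=3 y_2=5
S(3/2) = 203/64

y_0 = S_0(0) = a_0 = 5
y_1 = S_1(0) = a_1 = 3
y_2 = S_1(2) = 5
t_q=3/2 is in segment 0 (τ=3/2); S_0(τ)=203/64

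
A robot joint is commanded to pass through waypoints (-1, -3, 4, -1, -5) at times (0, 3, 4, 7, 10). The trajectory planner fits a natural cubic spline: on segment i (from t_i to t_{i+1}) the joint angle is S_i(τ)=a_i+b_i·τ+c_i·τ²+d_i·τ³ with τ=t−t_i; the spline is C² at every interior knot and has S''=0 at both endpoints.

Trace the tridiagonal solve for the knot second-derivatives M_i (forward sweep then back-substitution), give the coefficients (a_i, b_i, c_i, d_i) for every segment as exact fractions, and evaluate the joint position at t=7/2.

Δ: Δ0=-2/3, Δ1=7, Δ2=-5/3, Δ3=-4/3
row 1: diag=8, rhs=46; c'=1/8, d'=23/4
row 2: denom=8−1·1/8=63/8; d'=(-52−1·23/4)/(63/8)=-22/3
row 3: denom=12−3·8/21=76/7; d'=(2−3·-22/3)/(76/7)=42/19
back: M3=42/19
back: M2=-22/3−8/21·42/19=-466/57
back: M1=23/4−1/8·-466/57=386/57
M: M0=0, M1=386/57, M2=-466/57, M3=42/19, M4=0
seg 0: a=-1, c=M0/2=0, d=(M1−M0)/(6·3)=193/513, b=Δ0−h0·(2M0+M1)/6=-77/19
seg 1: a=-3, c=M1/2=193/57, d=(M2−M1)/(6·1)=-142/57, b=Δ1−h1·(2M1+M2)/6=116/19
seg 2: a=4, c=M2/2=-233/57, d=(M3−M2)/(6·3)=296/513, b=Δ2−h2·(2M2+M3)/6=308/57
seg 3: a=-1, c=M3/2=21/19, d=(M4−M3)/(6·3)=-7/57, b=Δ3−h3·(2M3+M4)/6=-202/57
t_q=7/2 → seg 1, τ=1/2; S=-3+116/19·τ+193/57·τ²+-142/57·τ³=67/114

  seg 0: a=-1 b=-77/19 c=0 d=193/513
  seg 1: a=-3 b=116/19 c=193/57 d=-142/57
  seg 2: a=4 b=308/57 c=-233/57 d=296/513
  seg 3: a=-1 b=-202/57 c=21/19 d=-7/57
S(7/2) = 67/114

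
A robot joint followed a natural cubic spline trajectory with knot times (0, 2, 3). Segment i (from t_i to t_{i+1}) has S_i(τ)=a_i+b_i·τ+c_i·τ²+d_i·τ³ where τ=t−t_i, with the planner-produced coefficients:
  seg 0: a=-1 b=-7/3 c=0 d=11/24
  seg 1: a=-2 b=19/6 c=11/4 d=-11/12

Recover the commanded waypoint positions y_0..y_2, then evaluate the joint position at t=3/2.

y_0=-1 y_1=-2 y_2=3
S(3/2) = -189/64

y_0 = S_0(0) = a_0 = -1
y_1 = S_1(0) = a_1 = -2
y_2 = S_1(1) = 3
t_q=3/2 is in segment 0 (τ=3/2); S_0(τ)=-189/64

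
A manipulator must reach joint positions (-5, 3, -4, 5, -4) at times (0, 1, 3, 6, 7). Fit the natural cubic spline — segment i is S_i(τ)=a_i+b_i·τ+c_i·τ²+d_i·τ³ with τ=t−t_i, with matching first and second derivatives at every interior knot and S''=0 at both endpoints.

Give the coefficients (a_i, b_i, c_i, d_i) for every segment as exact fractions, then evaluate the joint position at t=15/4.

Δ: Δ0=8, Δ1=-7/2, Δ2=3, Δ3=-9
row 1: diag=6, rhs=-69; c'=1/3, d'=-23/2
row 2: denom=10−2·1/3=28/3; d'=(39−2·-23/2)/(28/3)=93/14
row 3: denom=8−3·9/28=197/28; d'=(-72−3·93/14)/(197/28)=-2574/197
back: M3=-2574/197
back: M2=93/14−9/28·-2574/197=2136/197
back: M1=-23/2−1/3·2136/197=-5955/394
M: M0=0, M1=-5955/394, M2=2136/197, M3=-2574/197, M4=0
seg 0: a=-5, c=M0/2=0, d=(M1−M0)/(6·1)=-1985/788, b=Δ0−h0·(2M0+M1)/6=8289/788
seg 1: a=3, c=M1/2=-5955/788, d=(M2−M1)/(6·2)=3409/1576, b=Δ1−h1·(2M1+M2)/6=1167/394
seg 2: a=-4, c=M2/2=1068/197, d=(M3−M2)/(6·3)=-785/591, b=Δ2−h2·(2M2+M3)/6=-258/197
seg 3: a=5, c=M3/2=-1287/197, d=(M4−M3)/(6·1)=429/197, b=Δ3−h3·(2M3+M4)/6=-915/197
t_q=15/4 → seg 2, τ=3/4; S=-4+-258/197·τ+1068/197·τ²+-785/591·τ³=-31433/12608

  seg 0: a=-5 b=8289/788 c=0 d=-1985/788
  seg 1: a=3 b=1167/394 c=-5955/788 d=3409/1576
  seg 2: a=-4 b=-258/197 c=1068/197 d=-785/591
  seg 3: a=5 b=-915/197 c=-1287/197 d=429/197
S(15/4) = -31433/12608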